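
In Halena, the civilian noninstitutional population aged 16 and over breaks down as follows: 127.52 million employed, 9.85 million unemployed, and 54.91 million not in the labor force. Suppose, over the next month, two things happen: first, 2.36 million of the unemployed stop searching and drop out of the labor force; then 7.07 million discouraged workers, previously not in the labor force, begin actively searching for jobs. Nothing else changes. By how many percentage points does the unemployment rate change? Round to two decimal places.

Initially, labor force = 127.52 + 9.85 = 137.37 million, so u = 9.85/137.37 = 7.17%.
After the first change, unemployed and labor force both fall by 2.36 → E = 127.52, U = 7.49, labor force = 135.01 million.
After the second change, unemployed and labor force both rise by 7.07 → E = 127.52, U = 14.56, labor force = 142.08 million.
New unemployment rate = 14.56 / 142.08 = 10.25%.
Change = 10.25% − 7.17% = +3.08 percentage points.

The unemployment rate changes by +3.08 percentage points.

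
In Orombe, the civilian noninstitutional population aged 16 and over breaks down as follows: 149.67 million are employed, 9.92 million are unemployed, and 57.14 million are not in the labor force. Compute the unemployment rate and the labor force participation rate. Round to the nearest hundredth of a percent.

Labor force = employed + unemployed = 149.67 + 9.92 = 159.59 million.
Working-age population = 159.59 + 57.14 = 216.73 million.
Unemployment rate = 9.92 / 159.59 = 6.22%.
Labor force participation rate = 159.59 / 216.73 = 73.64%.

Unemployment rate ≈ 6.22%; labor force participation rate ≈ 73.64%.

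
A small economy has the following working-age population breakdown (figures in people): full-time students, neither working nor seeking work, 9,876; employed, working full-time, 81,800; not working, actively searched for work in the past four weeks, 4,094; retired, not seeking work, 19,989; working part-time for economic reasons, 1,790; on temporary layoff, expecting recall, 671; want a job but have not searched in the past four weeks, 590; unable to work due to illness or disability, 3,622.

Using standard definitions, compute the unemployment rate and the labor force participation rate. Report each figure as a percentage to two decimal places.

Employed = 81,800 + 1,790 = 83,590 (anyone who worked, including part-time for economic reasons, counts as employed).
Unemployed = 4,094 + 671 = 4,765 (jobless and actively searching, or on temporary layoff).
Labor force = 83,590 + 4,765 = 88,355.
Not in labor force = 9,876 + 19,989 + 590 + 3,622 = 34,077 (those not working and not actively searching are outside the labor force — including those who want a job but have given up searching).
Civilian working-age population = 88,355 + 34,077 = 122,432.
Unemployment rate = 4,765 / 88,355 = 5.39%.
Labor force participation rate = 88,355 / 122,432 = 72.17%.

Unemployment rate ≈ 5.39%; labor force participation rate ≈ 72.17%.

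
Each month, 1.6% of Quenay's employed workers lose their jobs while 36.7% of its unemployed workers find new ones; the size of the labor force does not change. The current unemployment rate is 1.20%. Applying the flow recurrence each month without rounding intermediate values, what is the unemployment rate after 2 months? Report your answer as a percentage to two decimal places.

With a fixed labor force, u_{t+1} = u_t + s·(1−u_t) − f·u_t = u_t·(1−s−f) + s.
Here 1−s−f = 0.617 and s = 0.016.
u_1 = 0.012000 × 0.617 + 0.016 = 0.023404.
u_2 = 0.023404 × 0.617 + 0.016 = 0.030440.

Unemployment rate after two months ≈ 3.04%.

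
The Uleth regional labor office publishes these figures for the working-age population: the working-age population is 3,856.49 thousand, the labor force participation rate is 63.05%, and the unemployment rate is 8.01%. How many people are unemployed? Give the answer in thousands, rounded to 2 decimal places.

Labor force = 0.6305 × 3,856.49 = 2,431.52 thousand.
Unemployed = 0.0801 × 2,431.52 ≈ 194.76 thousand.

About 194.76 thousand are unemployed.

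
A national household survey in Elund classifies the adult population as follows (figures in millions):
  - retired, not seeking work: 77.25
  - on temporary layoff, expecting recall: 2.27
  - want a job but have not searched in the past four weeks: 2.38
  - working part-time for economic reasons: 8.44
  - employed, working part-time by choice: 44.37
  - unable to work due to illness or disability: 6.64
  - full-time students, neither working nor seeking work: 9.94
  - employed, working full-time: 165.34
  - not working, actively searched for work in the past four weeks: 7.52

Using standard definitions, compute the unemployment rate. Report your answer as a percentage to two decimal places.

Unemployment rate ≈ 4.29%.

Employed = 8.44 + 44.37 + 165.34 = 218.15 million (anyone who worked, including part-time for economic reasons, counts as employed).
Unemployed = 2.27 + 7.52 = 9.79 million (jobless and actively searching, or on temporary layoff).
Labor force = 218.15 + 9.79 = 227.94 million.
Unemployment rate = 9.79 / 227.94 = 4.29%.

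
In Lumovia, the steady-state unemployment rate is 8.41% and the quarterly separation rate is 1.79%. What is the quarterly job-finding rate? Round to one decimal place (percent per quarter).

From u* = s/(s+f): f = s·(1−u)/u.
f = 1.79 × (1 − 0.0841) / 0.0841 = 1.6395 / 0.0841 ≈ 19.5% per quarter.

Job-finding rate ≈ 19.5% per quarter.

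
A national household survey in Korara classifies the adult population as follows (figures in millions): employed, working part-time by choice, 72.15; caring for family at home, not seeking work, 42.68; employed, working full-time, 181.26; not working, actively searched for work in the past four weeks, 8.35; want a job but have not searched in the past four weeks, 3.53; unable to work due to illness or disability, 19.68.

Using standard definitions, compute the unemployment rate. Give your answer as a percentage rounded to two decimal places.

Employed = 72.15 + 181.26 = 253.41 million.
Unemployed = 8.35 million.
Labor force = 253.41 + 8.35 = 261.76 million.
Unemployment rate = 8.35 / 261.76 = 3.19%.

Unemployment rate ≈ 3.19%.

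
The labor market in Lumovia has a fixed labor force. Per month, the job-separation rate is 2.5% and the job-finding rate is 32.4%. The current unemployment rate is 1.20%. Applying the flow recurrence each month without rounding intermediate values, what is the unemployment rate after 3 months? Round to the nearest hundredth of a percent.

With a fixed labor force, u_{t+1} = u_t + s·(1−u_t) − f·u_t = u_t·(1−s−f) + s.
Here 1−s−f = 0.651 and s = 0.025.
u_1 = 0.012000 × 0.651 + 0.025 = 0.032812.
u_2 = 0.032812 × 0.651 + 0.025 = 0.046361.
u_3 = 0.046361 × 0.651 + 0.025 = 0.055181.

Unemployment rate after three months ≈ 5.52%.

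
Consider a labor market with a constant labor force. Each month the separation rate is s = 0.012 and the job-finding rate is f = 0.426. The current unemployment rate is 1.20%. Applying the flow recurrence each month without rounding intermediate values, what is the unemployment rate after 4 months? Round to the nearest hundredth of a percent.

Unemployment rate after four months ≈ 2.59%.

With a fixed labor force, u_{t+1} = u_t + s·(1−u_t) − f·u_t = u_t·(1−s−f) + s.
Here 1−s−f = 0.562 and s = 0.012.
u_1 = 0.012000 × 0.562 + 0.012 = 0.018744.
u_2 = 0.018744 × 0.562 + 0.012 = 0.022534.
u_3 = 0.022534 × 0.562 + 0.012 = 0.024664.
u_4 = 0.024664 × 0.562 + 0.012 = 0.025861.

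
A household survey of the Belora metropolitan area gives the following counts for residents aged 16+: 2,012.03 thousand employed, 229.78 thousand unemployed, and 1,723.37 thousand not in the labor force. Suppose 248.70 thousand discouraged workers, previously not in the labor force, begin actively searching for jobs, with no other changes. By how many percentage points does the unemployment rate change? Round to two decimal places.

Initially, labor force = 2,012.03 + 229.78 = 2,241.81 thousand, so u = 229.78/2,241.81 = 10.25%.
After the change, unemployed and labor force both rise by 248.70 → E = 2,012.03, U = 478.48, labor force = 2,490.51 thousand.
New unemployment rate = 478.48 / 2,490.51 = 19.21%.
Change = 19.21% − 10.25% = +8.96 percentage points.

The unemployment rate changes by +8.96 percentage points.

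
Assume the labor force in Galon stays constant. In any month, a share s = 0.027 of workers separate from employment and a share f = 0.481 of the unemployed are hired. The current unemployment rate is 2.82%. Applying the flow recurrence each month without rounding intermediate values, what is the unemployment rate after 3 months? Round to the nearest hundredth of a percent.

With a fixed labor force, u_{t+1} = u_t + s·(1−u_t) − f·u_t = u_t·(1−s−f) + s.
Here 1−s−f = 0.492 and s = 0.027.
u_1 = 0.028200 × 0.492 + 0.027 = 0.040874.
u_2 = 0.040874 × 0.492 + 0.027 = 0.047110.
u_3 = 0.047110 × 0.492 + 0.027 = 0.050178.

Unemployment rate after three months ≈ 5.02%.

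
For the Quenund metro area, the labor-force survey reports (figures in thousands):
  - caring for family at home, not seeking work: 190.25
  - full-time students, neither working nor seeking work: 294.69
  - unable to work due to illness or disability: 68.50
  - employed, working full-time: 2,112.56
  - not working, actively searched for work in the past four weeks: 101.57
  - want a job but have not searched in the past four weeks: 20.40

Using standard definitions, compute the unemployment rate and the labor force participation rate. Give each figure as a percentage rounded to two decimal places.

Unemployment rate ≈ 4.59%; labor force participation rate ≈ 79.42%.

Employed = 2,112.56 thousand.
Unemployed = 101.57 thousand.
Labor force = 2,112.56 + 101.57 = 2,214.13 thousand.
Not in labor force = 190.25 + 294.69 + 68.50 + 20.40 = 573.84 thousand (those not working and not actively searching are outside the labor force — including those who want a job but have given up searching).
Civilian working-age population = 2,214.13 + 573.84 = 2,787.97 thousand.
Unemployment rate = 101.57 / 2,214.13 = 4.59%.
Labor force participation rate = 2,214.13 / 2,787.97 = 79.42%.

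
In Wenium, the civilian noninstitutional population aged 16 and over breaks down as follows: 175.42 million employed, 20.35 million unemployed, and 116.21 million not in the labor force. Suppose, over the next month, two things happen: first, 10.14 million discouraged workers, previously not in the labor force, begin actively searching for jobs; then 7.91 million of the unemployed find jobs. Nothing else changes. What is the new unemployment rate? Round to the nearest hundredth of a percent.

New unemployment rate ≈ 10.97%.

Initially, labor force = 175.42 + 20.35 = 195.77 million, so u = 20.35/195.77 = 10.39%.
After the first change, unemployed and labor force both rise by 10.14 → E = 175.42, U = 30.49, labor force = 205.91 million.
After the second change, unemployed falls and employed rises by 7.91; labor force unchanged → E = 183.33, U = 22.58, labor force = 205.91 million.
New unemployment rate = 22.58 / 205.91 = 10.97%.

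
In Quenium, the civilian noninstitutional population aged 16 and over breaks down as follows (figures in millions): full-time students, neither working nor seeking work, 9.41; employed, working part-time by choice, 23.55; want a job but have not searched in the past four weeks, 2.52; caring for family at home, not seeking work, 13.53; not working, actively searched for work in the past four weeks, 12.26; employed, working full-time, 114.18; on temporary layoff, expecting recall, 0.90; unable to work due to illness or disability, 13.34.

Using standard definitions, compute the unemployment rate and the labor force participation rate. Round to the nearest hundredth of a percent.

Unemployment rate ≈ 8.72%; labor force participation rate ≈ 79.55%.

Employed = 23.55 + 114.18 = 137.73 million.
Unemployed = 12.26 + 0.90 = 13.16 million (jobless and actively searching, or on temporary layoff).
Labor force = 137.73 + 13.16 = 150.89 million.
Not in labor force = 9.41 + 2.52 + 13.53 + 13.34 = 38.80 million (those not working and not actively searching are outside the labor force — including those who want a job but have given up searching).
Civilian working-age population = 150.89 + 38.80 = 189.69 million.
Unemployment rate = 13.16 / 150.89 = 8.72%.
Labor force participation rate = 150.89 / 189.69 = 79.55%.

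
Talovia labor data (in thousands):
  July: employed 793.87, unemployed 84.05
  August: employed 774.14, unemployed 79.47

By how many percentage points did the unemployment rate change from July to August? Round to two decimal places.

July: labor force = 793.87 + 84.05 = 877.92; u = 84.05/877.92 = 9.57%.
August: labor force = 774.14 + 79.47 = 853.61; u = 79.47/853.61 = 9.31%.
Change = 9.31% − 9.57% = −0.26 pp.

The unemployment rate changed by −0.26 percentage points.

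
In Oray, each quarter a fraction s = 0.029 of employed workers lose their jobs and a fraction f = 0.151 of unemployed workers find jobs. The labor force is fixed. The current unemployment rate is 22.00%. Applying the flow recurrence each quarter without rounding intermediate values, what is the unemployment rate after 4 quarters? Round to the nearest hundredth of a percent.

With a fixed labor force, u_{t+1} = u_t + s·(1−u_t) − f·u_t = u_t·(1−s−f) + s.
Here 1−s−f = 0.820 and s = 0.029.
u_1 = 0.220000 × 0.820 + 0.029 = 0.209400.
u_2 = 0.209400 × 0.820 + 0.029 = 0.200708.
u_3 = 0.200708 × 0.820 + 0.029 = 0.193581.
u_4 = 0.193581 × 0.820 + 0.029 = 0.187736.

Unemployment rate after four quarters ≈ 18.77%.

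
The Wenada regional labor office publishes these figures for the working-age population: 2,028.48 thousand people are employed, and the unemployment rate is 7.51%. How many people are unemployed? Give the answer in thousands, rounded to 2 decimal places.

About 164.71 thousand are unemployed.

Let U be the number unemployed. The labor force is E + U, and U/(E+U) = 0.0751.
So U = 0.0751 × 2,028.48 / (1 − 0.0751) = 152.3388 / 0.9249 ≈ 164.71 thousand.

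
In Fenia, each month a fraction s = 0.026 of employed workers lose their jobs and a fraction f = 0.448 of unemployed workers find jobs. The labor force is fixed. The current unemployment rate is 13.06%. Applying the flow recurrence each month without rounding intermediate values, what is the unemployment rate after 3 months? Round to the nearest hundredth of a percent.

Unemployment rate after three months ≈ 6.59%.

With a fixed labor force, u_{t+1} = u_t + s·(1−u_t) − f·u_t = u_t·(1−s−f) + s.
Here 1−s−f = 0.526 and s = 0.026.
u_1 = 0.130600 × 0.526 + 0.026 = 0.094696.
u_2 = 0.094696 × 0.526 + 0.026 = 0.075810.
u_3 = 0.075810 × 0.526 + 0.026 = 0.065876.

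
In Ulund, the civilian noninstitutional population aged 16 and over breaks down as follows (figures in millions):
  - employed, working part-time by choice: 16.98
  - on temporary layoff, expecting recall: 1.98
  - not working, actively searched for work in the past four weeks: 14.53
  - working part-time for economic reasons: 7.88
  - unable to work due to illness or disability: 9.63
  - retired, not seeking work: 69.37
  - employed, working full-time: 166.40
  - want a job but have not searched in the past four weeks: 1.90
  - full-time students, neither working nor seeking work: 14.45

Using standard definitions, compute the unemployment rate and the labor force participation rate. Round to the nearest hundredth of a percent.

Unemployment rate ≈ 7.95%; labor force participation rate ≈ 68.54%.

Employed = 16.98 + 7.88 + 166.40 = 191.26 million (anyone who worked, including part-time for economic reasons, counts as employed).
Unemployed = 1.98 + 14.53 = 16.51 million (jobless and actively searching, or on temporary layoff).
Labor force = 191.26 + 16.51 = 207.77 million.
Not in labor force = 9.63 + 69.37 + 1.90 + 14.45 = 95.35 million (those not working and not actively searching are outside the labor force — including those who want a job but have given up searching).
Civilian working-age population = 207.77 + 95.35 = 303.12 million.
Unemployment rate = 16.51 / 207.77 = 7.95%.
Labor force participation rate = 207.77 / 303.12 = 68.54%.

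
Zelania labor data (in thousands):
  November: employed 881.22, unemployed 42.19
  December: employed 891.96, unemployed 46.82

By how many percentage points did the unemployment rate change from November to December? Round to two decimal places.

The unemployment rate changed by +0.42 percentage points.

November: labor force = 881.22 + 42.19 = 923.41; u = 42.19/923.41 = 4.57%.
December: labor force = 891.96 + 46.82 = 938.78; u = 46.82/938.78 = 4.99%.
Change = 4.99% − 4.57% = +0.42 pp.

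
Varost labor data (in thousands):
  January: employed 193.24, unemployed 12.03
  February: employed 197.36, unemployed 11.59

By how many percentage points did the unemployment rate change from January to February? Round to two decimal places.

January: labor force = 193.24 + 12.03 = 205.27; u = 12.03/205.27 = 5.86%.
February: labor force = 197.36 + 11.59 = 208.95; u = 11.59/208.95 = 5.55%.
Change = 5.55% − 5.86% = −0.31 pp.

The unemployment rate changed by −0.31 percentage points.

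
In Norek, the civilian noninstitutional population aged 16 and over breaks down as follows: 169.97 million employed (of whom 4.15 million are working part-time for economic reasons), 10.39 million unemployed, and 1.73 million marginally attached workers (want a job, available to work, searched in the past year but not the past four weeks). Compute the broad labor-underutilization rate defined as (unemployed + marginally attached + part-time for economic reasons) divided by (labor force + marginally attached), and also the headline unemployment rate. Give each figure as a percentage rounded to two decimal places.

Broad underutilization rate ≈ 8.94%; headline unemployment rate ≈ 5.76%.

Labor force = 169.97 + 10.39 = 180.36 million.
Numerator = 10.39 + 1.73 + 4.15 = 16.27 million.
Denominator = 180.36 + 1.73 = 182.09 million.
Broad rate = 16.27 / 182.09 = 8.94%.
Headline unemployment rate = 10.39 / 180.36 = 5.76%.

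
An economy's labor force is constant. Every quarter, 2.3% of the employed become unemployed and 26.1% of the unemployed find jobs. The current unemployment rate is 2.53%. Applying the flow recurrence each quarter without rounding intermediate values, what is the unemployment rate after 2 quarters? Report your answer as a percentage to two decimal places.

With a fixed labor force, u_{t+1} = u_t + s·(1−u_t) − f·u_t = u_t·(1−s−f) + s.
Here 1−s−f = 0.716 and s = 0.023.
u_1 = 0.025300 × 0.716 + 0.023 = 0.041115.
u_2 = 0.041115 × 0.716 + 0.023 = 0.052438.

Unemployment rate after two quarters ≈ 5.24%.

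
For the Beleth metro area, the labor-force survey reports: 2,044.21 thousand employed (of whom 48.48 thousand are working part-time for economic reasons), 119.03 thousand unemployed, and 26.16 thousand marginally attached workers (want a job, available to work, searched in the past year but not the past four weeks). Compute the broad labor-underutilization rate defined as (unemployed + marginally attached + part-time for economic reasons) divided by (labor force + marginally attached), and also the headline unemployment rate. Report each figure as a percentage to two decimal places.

Labor force = 2,044.21 + 119.03 = 2,163.24 thousand.
Numerator = 119.03 + 26.16 + 48.48 = 193.67 thousand.
Denominator = 2,163.24 + 26.16 = 2,189.40 thousand.
Broad rate = 193.67 / 2,189.40 = 8.85%.
Headline unemployment rate = 119.03 / 2,163.24 = 5.50%.

Broad underutilization rate ≈ 8.85%; headline unemployment rate ≈ 5.50%.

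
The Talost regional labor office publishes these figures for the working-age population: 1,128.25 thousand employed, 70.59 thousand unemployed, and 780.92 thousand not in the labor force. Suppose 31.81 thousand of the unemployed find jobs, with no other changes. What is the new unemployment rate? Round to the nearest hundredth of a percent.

New unemployment rate ≈ 3.23%.

Initially, labor force = 1,128.25 + 70.59 = 1,198.84 thousand, so u = 70.59/1,198.84 = 5.89%.
After the change, unemployed falls and employed rises by 31.81; labor force unchanged → E = 1,160.06, U = 38.78, labor force = 1,198.84 thousand.
New unemployment rate = 38.78 / 1,198.84 = 3.23%.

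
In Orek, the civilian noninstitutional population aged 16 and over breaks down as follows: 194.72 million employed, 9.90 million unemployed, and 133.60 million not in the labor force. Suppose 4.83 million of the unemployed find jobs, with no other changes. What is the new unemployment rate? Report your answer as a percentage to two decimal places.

Initially, labor force = 194.72 + 9.90 = 204.62 million, so u = 9.90/204.62 = 4.84%.
After the change, unemployed falls and employed rises by 4.83; labor force unchanged → E = 199.55, U = 5.07, labor force = 204.62 million.
New unemployment rate = 5.07 / 204.62 = 2.48%.

New unemployment rate ≈ 2.48%.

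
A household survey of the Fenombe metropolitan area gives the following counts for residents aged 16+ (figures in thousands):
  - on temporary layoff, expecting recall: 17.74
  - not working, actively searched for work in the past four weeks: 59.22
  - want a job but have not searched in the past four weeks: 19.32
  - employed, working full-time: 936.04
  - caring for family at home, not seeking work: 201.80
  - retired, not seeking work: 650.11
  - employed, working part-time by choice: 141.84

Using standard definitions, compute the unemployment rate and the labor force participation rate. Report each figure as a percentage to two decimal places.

Employed = 936.04 + 141.84 = 1,077.88 thousand.
Unemployed = 17.74 + 59.22 = 76.96 thousand (jobless and actively searching, or on temporary layoff).
Labor force = 1,077.88 + 76.96 = 1,154.84 thousand.
Not in labor force = 19.32 + 201.80 + 650.11 = 871.23 thousand (those not working and not actively searching are outside the labor force — including those who want a job but have given up searching).
Civilian working-age population = 1,154.84 + 871.23 = 2,026.07 thousand.
Unemployment rate = 76.96 / 1,154.84 = 6.66%.
Labor force participation rate = 1,154.84 / 2,026.07 = 57.00%.

Unemployment rate ≈ 6.66%; labor force participation rate ≈ 57.00%.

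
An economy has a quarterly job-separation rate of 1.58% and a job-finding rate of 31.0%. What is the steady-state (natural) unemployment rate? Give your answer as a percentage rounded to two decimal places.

At steady state the flows balance: s·E = f·U, so U/(E+U) = s/(s+f).
u* = 1.58 / (1.58 + 31.0) = 1.58 / 32.58 = 4.85%.

Steady-state unemployment rate ≈ 4.85%.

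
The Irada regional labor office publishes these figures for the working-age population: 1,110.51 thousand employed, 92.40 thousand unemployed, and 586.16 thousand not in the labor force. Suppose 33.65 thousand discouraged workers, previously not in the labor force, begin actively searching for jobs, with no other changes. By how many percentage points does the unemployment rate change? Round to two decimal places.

The unemployment rate changes by +2.51 percentage points.

Initially, labor force = 1,110.51 + 92.40 = 1,202.91 thousand, so u = 92.40/1,202.91 = 7.68%.
After the change, unemployed and labor force both rise by 33.65 → E = 1,110.51, U = 126.05, labor force = 1,236.56 thousand.
New unemployment rate = 126.05 / 1,236.56 = 10.19%.
Change = 10.19% − 7.68% = +2.51 percentage points.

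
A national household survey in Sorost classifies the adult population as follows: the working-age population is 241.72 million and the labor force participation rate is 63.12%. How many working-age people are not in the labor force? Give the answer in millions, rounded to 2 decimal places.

Share not in the labor force = 1 − 0.6312 = 0.3688.
Not in labor force = 0.3688 × 241.72 ≈ 89.15 million.

About 89.15 million are not in the labor force.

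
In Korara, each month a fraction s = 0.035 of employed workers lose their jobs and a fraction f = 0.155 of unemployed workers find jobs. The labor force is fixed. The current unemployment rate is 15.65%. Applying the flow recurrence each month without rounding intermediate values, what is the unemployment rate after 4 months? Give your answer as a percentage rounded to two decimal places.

Unemployment rate after four months ≈ 17.23%.

With a fixed labor force, u_{t+1} = u_t + s·(1−u_t) − f·u_t = u_t·(1−s−f) + s.
Here 1−s−f = 0.810 and s = 0.035.
u_1 = 0.156500 × 0.810 + 0.035 = 0.161765.
u_2 = 0.161765 × 0.810 + 0.035 = 0.166030.
u_3 = 0.166030 × 0.810 + 0.035 = 0.169484.
u_4 = 0.169484 × 0.810 + 0.035 = 0.172282.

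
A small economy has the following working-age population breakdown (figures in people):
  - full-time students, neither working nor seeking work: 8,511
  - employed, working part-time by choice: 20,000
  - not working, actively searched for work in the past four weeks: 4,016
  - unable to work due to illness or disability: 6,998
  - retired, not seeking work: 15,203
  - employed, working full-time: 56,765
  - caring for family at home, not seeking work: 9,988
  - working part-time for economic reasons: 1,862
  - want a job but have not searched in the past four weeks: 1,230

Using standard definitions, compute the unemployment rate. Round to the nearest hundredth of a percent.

Unemployment rate ≈ 4.86%.

Employed = 20,000 + 56,765 + 1,862 = 78,627 (anyone who worked, including part-time for economic reasons, counts as employed).
Unemployed = 4,016.
Labor force = 78,627 + 4,016 = 82,643.
Unemployment rate = 4,016 / 82,643 = 4.86%.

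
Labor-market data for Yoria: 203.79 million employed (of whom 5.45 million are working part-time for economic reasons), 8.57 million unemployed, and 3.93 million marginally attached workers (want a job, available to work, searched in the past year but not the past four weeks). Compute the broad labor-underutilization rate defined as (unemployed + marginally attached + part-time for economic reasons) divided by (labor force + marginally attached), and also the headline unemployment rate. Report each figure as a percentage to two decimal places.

Broad underutilization rate ≈ 8.30%; headline unemployment rate ≈ 4.04%.

Labor force = 203.79 + 8.57 = 212.36 million.
Numerator = 8.57 + 3.93 + 5.45 = 17.95 million.
Denominator = 212.36 + 3.93 = 216.29 million.
Broad rate = 17.95 / 216.29 = 8.30%.
Headline unemployment rate = 8.57 / 212.36 = 4.04%.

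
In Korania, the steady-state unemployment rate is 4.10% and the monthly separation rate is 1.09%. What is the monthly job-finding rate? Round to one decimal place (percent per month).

From u* = s/(s+f): f = s·(1−u)/u.
f = 1.09 × (1 − 0.0410) / 0.0410 = 1.0453 / 0.0410 ≈ 25.5% per month.

Job-finding rate ≈ 25.5% per month.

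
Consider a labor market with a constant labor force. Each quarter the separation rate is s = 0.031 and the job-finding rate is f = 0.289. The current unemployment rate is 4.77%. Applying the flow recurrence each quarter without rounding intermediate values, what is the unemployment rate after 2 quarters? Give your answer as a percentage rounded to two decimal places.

With a fixed labor force, u_{t+1} = u_t + s·(1−u_t) − f·u_t = u_t·(1−s−f) + s.
Here 1−s−f = 0.680 and s = 0.031.
u_1 = 0.047700 × 0.680 + 0.031 = 0.063436.
u_2 = 0.063436 × 0.680 + 0.031 = 0.074136.

Unemployment rate after two quarters ≈ 7.41%.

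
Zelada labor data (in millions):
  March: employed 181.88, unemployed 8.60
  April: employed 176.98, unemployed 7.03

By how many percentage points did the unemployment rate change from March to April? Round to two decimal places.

March: labor force = 181.88 + 8.60 = 190.48; u = 8.60/190.48 = 4.51%.
April: labor force = 176.98 + 7.03 = 184.01; u = 7.03/184.01 = 3.82%.
Change = 3.82% − 4.51% = −0.69 pp.

The unemployment rate changed by −0.69 percentage points.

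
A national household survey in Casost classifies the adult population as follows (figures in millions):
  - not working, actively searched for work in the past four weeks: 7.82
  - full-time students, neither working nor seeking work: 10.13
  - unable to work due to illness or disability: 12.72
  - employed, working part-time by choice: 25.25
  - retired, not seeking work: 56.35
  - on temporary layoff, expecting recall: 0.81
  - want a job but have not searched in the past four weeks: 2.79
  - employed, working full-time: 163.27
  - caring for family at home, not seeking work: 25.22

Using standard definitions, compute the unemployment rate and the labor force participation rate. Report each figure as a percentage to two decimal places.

Employed = 25.25 + 163.27 = 188.52 million.
Unemployed = 7.82 + 0.81 = 8.63 million (jobless and actively searching, or on temporary layoff).
Labor force = 188.52 + 8.63 = 197.15 million.
Not in labor force = 10.13 + 12.72 + 56.35 + 2.79 + 25.22 = 107.21 million (those not working and not actively searching are outside the labor force — including those who want a job but have given up searching).
Civilian working-age population = 197.15 + 107.21 = 304.36 million.
Unemployment rate = 8.63 / 197.15 = 4.38%.
Labor force participation rate = 197.15 / 304.36 = 64.78%.

Unemployment rate ≈ 4.38%; labor force participation rate ≈ 64.78%.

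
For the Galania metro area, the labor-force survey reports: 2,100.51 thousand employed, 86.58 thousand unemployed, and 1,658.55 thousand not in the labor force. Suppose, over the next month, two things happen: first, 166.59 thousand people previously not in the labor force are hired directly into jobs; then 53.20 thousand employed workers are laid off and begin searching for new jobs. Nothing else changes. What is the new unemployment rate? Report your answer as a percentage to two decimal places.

New unemployment rate ≈ 5.94%.

Initially, labor force = 2,100.51 + 86.58 = 2,187.09 thousand, so u = 86.58/2,187.09 = 3.96%.
After the first change, employed and labor force both rise by 166.59; unemployed unchanged → E = 2,267.10, U = 86.58, labor force = 2,353.68 thousand.
After the second change, employed falls and unemployed rises by 53.20; labor force unchanged → E = 2,213.90, U = 139.78, labor force = 2,353.68 thousand.
New unemployment rate = 139.78 / 2,353.68 = 5.94%.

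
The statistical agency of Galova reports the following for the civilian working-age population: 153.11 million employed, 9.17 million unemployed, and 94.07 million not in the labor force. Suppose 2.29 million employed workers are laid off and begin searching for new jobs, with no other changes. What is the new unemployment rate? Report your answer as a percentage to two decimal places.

New unemployment rate ≈ 7.06%.

Initially, labor force = 153.11 + 9.17 = 162.28 million, so u = 9.17/162.28 = 5.65%.
After the change, employed falls and unemployed rises by 2.29; labor force unchanged → E = 150.82, U = 11.46, labor force = 162.28 million.
New unemployment rate = 11.46 / 162.28 = 7.06%.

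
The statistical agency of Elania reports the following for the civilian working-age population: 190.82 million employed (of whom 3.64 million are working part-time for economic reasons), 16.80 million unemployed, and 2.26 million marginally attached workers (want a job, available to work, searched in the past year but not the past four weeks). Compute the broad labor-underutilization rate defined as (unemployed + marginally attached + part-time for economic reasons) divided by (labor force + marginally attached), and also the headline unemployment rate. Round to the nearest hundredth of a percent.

Labor force = 190.82 + 16.80 = 207.62 million.
Numerator = 16.80 + 2.26 + 3.64 = 22.70 million.
Denominator = 207.62 + 2.26 = 209.88 million.
Broad rate = 22.70 / 209.88 = 10.82%.
Headline unemployment rate = 16.80 / 207.62 = 8.09%.

Broad underutilization rate ≈ 10.82%; headline unemployment rate ≈ 8.09%.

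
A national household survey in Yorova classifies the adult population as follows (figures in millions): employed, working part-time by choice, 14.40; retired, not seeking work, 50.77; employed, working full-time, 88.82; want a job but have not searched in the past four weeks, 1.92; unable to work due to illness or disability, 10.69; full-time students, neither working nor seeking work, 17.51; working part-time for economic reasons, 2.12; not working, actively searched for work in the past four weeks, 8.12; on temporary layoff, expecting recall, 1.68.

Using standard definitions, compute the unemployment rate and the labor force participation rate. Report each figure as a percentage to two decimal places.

Unemployment rate ≈ 8.51%; labor force participation rate ≈ 58.74%.

Employed = 14.40 + 88.82 + 2.12 = 105.34 million (anyone who worked, including part-time for economic reasons, counts as employed).
Unemployed = 8.12 + 1.68 = 9.80 million (jobless and actively searching, or on temporary layoff).
Labor force = 105.34 + 9.80 = 115.14 million.
Not in labor force = 50.77 + 1.92 + 10.69 + 17.51 = 80.89 million (those not working and not actively searching are outside the labor force — including those who want a job but have given up searching).
Civilian working-age population = 115.14 + 80.89 = 196.03 million.
Unemployment rate = 9.80 / 115.14 = 8.51%.
Labor force participation rate = 115.14 / 196.03 = 58.74%.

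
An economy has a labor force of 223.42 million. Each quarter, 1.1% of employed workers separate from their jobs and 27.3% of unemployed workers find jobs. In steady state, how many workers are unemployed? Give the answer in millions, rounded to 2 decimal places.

Steady-state unemployment rate u* = s/(s+f) = 1.1/(1.1+27.3) = 0.038732.
Unemployed = u* × labor force = 0.038732 × 223.42 ≈ 8.65 million.

About 8.65 million are unemployed in steady state.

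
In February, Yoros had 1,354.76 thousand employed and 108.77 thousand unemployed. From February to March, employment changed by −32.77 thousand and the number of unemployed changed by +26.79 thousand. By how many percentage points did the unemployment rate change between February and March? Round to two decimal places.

February: labor force = 1,354.76 + 108.77 = 1,463.53; u = 108.77/1,463.53 = 7.43%.
March: labor force = 1,321.99 + 135.56 = 1,457.55; u = 135.56/1,457.55 = 9.30%.
Change = 9.30% − 7.43% = +1.87 pp.

The unemployment rate changed by +1.87 percentage points.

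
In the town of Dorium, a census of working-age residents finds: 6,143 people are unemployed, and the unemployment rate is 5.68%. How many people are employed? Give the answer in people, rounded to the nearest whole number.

About 102,008 are employed.

Labor force = U / u = 6,143 / 0.0568 ≈ 108,151.
Employed = labor force − unemployed = 108,151 − 6,143 = 102,008.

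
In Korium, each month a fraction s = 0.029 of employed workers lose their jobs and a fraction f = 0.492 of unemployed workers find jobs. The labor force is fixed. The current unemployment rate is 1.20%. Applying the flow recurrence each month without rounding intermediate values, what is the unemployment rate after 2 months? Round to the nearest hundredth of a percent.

With a fixed labor force, u_{t+1} = u_t + s·(1−u_t) − f·u_t = u_t·(1−s−f) + s.
Here 1−s−f = 0.479 and s = 0.029.
u_1 = 0.012000 × 0.479 + 0.029 = 0.034748.
u_2 = 0.034748 × 0.479 + 0.029 = 0.045644.

Unemployment rate after two months ≈ 4.56%.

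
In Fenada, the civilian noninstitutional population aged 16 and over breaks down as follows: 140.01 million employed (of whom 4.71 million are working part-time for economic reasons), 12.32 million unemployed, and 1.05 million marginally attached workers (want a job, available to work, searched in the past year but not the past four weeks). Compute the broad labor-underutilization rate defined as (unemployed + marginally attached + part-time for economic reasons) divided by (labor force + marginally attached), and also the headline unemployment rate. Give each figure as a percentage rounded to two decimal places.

Labor force = 140.01 + 12.32 = 152.33 million.
Numerator = 12.32 + 1.05 + 4.71 = 18.08 million.
Denominator = 152.33 + 1.05 = 153.38 million.
Broad rate = 18.08 / 153.38 = 11.79%.
Headline unemployment rate = 12.32 / 152.33 = 8.09%.

Broad underutilization rate ≈ 11.79%; headline unemployment rate ≈ 8.09%.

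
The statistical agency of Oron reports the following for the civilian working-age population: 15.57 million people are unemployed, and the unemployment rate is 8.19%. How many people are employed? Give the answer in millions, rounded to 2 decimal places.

Labor force = U / u = 15.57 / 0.0819 ≈ 190.11 million.
Employed = labor force − unemployed = 190.11 − 15.57 = 174.54 million.

About 174.54 million are employed.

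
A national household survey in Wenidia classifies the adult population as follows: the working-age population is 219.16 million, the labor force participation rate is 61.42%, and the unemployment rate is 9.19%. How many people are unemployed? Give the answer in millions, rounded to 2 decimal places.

Labor force = 0.6142 × 219.16 = 134.61 million.
Unemployed = 0.0919 × 134.61 ≈ 12.37 million.

About 12.37 million are unemployed.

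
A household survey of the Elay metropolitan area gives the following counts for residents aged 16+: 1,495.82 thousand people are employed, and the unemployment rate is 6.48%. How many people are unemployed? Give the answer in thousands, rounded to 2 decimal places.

Let U be the number unemployed. The labor force is E + U, and U/(E+U) = 0.0648.
So U = 0.0648 × 1,495.82 / (1 − 0.0648) = 96.9291 / 0.9352 ≈ 103.65 thousand.

About 103.65 thousand are unemployed.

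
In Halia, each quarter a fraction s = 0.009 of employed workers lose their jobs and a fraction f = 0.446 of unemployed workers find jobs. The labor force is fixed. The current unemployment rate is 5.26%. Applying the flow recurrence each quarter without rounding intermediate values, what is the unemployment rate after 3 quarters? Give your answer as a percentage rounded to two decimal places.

Unemployment rate after three quarters ≈ 2.51%.

With a fixed labor force, u_{t+1} = u_t + s·(1−u_t) − f·u_t = u_t·(1−s−f) + s.
Here 1−s−f = 0.545 and s = 0.009.
u_1 = 0.052600 × 0.545 + 0.009 = 0.037667.
u_2 = 0.037667 × 0.545 + 0.009 = 0.029529.
u_3 = 0.029529 × 0.545 + 0.009 = 0.025093.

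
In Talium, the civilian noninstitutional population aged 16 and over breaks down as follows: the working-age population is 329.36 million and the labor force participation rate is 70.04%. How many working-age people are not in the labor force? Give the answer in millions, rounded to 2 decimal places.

About 98.68 million are not in the labor force.

Share not in the labor force = 1 − 0.7004 = 0.2996.
Not in labor force = 0.2996 × 329.36 ≈ 98.68 million.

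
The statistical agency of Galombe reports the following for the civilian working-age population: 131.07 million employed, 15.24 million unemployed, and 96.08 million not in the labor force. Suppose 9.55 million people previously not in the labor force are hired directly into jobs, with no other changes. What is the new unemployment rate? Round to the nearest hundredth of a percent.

New unemployment rate ≈ 9.78%.

Initially, labor force = 131.07 + 15.24 = 146.31 million, so u = 15.24/146.31 = 10.42%.
After the change, employed and labor force both rise by 9.55; unemployed unchanged → E = 140.62, U = 15.24, labor force = 155.86 million.
New unemployment rate = 15.24 / 155.86 = 9.78%.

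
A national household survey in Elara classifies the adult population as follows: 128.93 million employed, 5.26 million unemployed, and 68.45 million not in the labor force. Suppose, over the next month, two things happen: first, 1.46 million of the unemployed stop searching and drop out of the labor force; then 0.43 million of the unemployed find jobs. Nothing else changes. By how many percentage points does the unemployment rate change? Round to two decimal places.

The unemployment rate changes by −1.38 percentage points.

Initially, labor force = 128.93 + 5.26 = 134.19 million, so u = 5.26/134.19 = 3.92%.
After the first change, unemployed and labor force both fall by 1.46 → E = 128.93, U = 3.80, labor force = 132.73 million.
After the second change, unemployed falls and employed rises by 0.43; labor force unchanged → E = 129.36, U = 3.37, labor force = 132.73 million.
New unemployment rate = 3.37 / 132.73 = 2.54%.
Change = 2.54% − 3.92% = −1.38 percentage points.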